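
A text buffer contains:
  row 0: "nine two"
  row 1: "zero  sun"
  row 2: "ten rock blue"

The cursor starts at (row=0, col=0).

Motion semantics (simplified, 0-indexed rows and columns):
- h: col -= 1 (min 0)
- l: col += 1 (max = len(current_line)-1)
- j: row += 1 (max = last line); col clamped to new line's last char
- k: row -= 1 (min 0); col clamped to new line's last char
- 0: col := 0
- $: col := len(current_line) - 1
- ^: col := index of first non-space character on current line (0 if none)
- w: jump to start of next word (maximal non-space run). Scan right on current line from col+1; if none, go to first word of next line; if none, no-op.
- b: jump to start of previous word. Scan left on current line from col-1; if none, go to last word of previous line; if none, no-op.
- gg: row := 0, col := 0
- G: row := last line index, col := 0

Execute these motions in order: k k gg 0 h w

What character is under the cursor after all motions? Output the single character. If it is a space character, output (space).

After 1 (k): row=0 col=0 char='n'
After 2 (k): row=0 col=0 char='n'
After 3 (gg): row=0 col=0 char='n'
After 4 (0): row=0 col=0 char='n'
After 5 (h): row=0 col=0 char='n'
After 6 (w): row=0 col=5 char='t'

Answer: t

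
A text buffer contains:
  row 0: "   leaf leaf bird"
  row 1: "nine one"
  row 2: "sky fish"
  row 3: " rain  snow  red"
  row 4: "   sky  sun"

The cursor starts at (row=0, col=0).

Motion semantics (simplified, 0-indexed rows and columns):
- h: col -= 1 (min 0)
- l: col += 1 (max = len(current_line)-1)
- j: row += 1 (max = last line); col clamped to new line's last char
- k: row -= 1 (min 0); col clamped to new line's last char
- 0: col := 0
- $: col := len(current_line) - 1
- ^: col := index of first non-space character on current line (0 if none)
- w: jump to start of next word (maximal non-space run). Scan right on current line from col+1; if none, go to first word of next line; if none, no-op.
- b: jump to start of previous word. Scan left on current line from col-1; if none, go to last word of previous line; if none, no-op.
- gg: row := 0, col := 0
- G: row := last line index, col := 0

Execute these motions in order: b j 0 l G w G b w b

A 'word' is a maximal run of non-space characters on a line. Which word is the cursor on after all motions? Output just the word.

Answer: red

Derivation:
After 1 (b): row=0 col=0 char='_'
After 2 (j): row=1 col=0 char='n'
After 3 (0): row=1 col=0 char='n'
After 4 (l): row=1 col=1 char='i'
After 5 (G): row=4 col=0 char='_'
After 6 (w): row=4 col=3 char='s'
After 7 (G): row=4 col=0 char='_'
After 8 (b): row=3 col=13 char='r'
After 9 (w): row=4 col=3 char='s'
After 10 (b): row=3 col=13 char='r'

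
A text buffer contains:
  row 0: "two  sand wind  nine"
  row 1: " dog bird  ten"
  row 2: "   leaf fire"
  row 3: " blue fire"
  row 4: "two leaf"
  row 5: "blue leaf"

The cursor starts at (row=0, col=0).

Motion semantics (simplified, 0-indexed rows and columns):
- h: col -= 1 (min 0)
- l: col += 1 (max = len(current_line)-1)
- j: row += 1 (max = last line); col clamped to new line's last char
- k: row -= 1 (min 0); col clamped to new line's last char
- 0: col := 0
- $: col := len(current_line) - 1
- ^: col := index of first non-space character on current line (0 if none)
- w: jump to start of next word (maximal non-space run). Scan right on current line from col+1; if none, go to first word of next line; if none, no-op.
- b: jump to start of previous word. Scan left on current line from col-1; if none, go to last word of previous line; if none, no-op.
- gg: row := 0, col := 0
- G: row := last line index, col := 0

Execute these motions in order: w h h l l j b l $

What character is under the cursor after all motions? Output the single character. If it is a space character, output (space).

After 1 (w): row=0 col=5 char='s'
After 2 (h): row=0 col=4 char='_'
After 3 (h): row=0 col=3 char='_'
After 4 (l): row=0 col=4 char='_'
After 5 (l): row=0 col=5 char='s'
After 6 (j): row=1 col=5 char='b'
After 7 (b): row=1 col=1 char='d'
After 8 (l): row=1 col=2 char='o'
After 9 ($): row=1 col=13 char='n'

Answer: n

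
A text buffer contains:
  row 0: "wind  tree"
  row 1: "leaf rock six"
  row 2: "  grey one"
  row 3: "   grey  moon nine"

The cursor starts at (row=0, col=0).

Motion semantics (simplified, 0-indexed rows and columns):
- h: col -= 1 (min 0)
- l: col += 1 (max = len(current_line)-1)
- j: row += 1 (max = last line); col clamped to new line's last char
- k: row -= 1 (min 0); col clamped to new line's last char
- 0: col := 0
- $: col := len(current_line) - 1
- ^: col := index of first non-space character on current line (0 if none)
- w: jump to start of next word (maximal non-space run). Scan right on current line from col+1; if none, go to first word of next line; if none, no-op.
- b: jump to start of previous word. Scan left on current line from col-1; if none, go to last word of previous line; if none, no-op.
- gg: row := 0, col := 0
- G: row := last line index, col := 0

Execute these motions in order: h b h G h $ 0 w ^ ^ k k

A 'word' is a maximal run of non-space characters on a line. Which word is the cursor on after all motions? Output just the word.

After 1 (h): row=0 col=0 char='w'
After 2 (b): row=0 col=0 char='w'
After 3 (h): row=0 col=0 char='w'
After 4 (G): row=3 col=0 char='_'
After 5 (h): row=3 col=0 char='_'
After 6 ($): row=3 col=17 char='e'
After 7 (0): row=3 col=0 char='_'
After 8 (w): row=3 col=3 char='g'
After 9 (^): row=3 col=3 char='g'
After 10 (^): row=3 col=3 char='g'
After 11 (k): row=2 col=3 char='r'
After 12 (k): row=1 col=3 char='f'

Answer: leaf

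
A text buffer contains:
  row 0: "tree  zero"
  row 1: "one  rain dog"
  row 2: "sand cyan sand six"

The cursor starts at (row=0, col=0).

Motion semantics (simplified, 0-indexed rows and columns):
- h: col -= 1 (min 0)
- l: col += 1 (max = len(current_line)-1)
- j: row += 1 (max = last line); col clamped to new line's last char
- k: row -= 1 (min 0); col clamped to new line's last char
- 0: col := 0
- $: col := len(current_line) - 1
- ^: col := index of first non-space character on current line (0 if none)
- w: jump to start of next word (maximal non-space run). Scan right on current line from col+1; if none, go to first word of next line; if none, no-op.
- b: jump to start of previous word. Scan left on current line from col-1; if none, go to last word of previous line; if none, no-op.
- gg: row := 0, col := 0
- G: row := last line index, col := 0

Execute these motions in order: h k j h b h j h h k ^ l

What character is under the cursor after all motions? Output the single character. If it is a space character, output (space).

After 1 (h): row=0 col=0 char='t'
After 2 (k): row=0 col=0 char='t'
After 3 (j): row=1 col=0 char='o'
After 4 (h): row=1 col=0 char='o'
After 5 (b): row=0 col=6 char='z'
After 6 (h): row=0 col=5 char='_'
After 7 (j): row=1 col=5 char='r'
After 8 (h): row=1 col=4 char='_'
After 9 (h): row=1 col=3 char='_'
After 10 (k): row=0 col=3 char='e'
After 11 (^): row=0 col=0 char='t'
After 12 (l): row=0 col=1 char='r'

Answer: r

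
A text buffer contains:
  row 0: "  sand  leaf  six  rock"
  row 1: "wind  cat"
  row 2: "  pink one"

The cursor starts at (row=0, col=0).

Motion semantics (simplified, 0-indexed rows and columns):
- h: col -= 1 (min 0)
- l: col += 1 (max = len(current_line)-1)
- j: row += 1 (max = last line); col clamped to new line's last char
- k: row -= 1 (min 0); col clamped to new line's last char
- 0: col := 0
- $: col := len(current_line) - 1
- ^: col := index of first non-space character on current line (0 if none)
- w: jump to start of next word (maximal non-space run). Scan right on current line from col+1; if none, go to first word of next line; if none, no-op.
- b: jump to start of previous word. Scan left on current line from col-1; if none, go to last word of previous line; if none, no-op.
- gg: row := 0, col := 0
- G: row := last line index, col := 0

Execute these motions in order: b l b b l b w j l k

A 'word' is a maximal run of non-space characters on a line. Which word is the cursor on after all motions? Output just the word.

Answer: leaf

Derivation:
After 1 (b): row=0 col=0 char='_'
After 2 (l): row=0 col=1 char='_'
After 3 (b): row=0 col=1 char='_'
After 4 (b): row=0 col=1 char='_'
After 5 (l): row=0 col=2 char='s'
After 6 (b): row=0 col=2 char='s'
After 7 (w): row=0 col=8 char='l'
After 8 (j): row=1 col=8 char='t'
After 9 (l): row=1 col=8 char='t'
After 10 (k): row=0 col=8 char='l'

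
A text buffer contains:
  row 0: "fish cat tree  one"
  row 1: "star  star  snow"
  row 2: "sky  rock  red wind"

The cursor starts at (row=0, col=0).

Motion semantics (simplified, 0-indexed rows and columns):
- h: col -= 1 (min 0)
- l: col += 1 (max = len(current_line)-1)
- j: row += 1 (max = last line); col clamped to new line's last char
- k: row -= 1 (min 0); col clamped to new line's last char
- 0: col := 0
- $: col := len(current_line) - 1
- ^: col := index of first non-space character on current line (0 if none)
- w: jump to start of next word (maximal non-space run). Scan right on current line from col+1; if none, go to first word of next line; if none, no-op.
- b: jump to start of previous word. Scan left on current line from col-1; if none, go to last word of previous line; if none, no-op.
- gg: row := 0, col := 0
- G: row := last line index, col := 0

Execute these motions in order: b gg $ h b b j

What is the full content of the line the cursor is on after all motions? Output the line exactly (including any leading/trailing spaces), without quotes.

After 1 (b): row=0 col=0 char='f'
After 2 (gg): row=0 col=0 char='f'
After 3 ($): row=0 col=17 char='e'
After 4 (h): row=0 col=16 char='n'
After 5 (b): row=0 col=15 char='o'
After 6 (b): row=0 col=9 char='t'
After 7 (j): row=1 col=9 char='r'

Answer: star  star  snow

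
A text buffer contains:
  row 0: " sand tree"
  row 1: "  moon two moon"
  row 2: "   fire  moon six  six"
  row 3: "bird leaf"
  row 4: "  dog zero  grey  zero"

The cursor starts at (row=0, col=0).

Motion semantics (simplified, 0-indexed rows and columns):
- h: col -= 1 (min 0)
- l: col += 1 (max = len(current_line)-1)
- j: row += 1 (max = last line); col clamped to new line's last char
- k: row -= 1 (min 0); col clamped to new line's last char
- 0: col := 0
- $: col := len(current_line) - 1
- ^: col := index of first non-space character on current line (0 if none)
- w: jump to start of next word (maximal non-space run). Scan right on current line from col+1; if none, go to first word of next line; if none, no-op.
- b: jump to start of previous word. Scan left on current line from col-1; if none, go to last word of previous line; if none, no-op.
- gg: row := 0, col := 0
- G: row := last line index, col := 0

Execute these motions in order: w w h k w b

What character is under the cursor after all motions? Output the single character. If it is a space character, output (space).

Answer: s

Derivation:
After 1 (w): row=0 col=1 char='s'
After 2 (w): row=0 col=6 char='t'
After 3 (h): row=0 col=5 char='_'
After 4 (k): row=0 col=5 char='_'
After 5 (w): row=0 col=6 char='t'
After 6 (b): row=0 col=1 char='s'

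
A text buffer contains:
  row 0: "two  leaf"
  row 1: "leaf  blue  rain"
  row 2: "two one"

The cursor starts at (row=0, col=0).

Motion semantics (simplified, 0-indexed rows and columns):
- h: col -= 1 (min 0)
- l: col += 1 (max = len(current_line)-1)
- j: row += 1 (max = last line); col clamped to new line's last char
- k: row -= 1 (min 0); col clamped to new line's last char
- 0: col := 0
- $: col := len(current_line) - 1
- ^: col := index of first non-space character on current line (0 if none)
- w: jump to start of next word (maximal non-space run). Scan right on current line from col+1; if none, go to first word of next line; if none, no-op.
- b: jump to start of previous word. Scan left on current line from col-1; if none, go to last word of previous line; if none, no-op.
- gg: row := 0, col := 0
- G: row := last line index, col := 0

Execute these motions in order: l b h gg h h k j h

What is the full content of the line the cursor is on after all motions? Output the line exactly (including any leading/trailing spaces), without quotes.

Answer: leaf  blue  rain

Derivation:
After 1 (l): row=0 col=1 char='w'
After 2 (b): row=0 col=0 char='t'
After 3 (h): row=0 col=0 char='t'
After 4 (gg): row=0 col=0 char='t'
After 5 (h): row=0 col=0 char='t'
After 6 (h): row=0 col=0 char='t'
After 7 (k): row=0 col=0 char='t'
After 8 (j): row=1 col=0 char='l'
After 9 (h): row=1 col=0 char='l'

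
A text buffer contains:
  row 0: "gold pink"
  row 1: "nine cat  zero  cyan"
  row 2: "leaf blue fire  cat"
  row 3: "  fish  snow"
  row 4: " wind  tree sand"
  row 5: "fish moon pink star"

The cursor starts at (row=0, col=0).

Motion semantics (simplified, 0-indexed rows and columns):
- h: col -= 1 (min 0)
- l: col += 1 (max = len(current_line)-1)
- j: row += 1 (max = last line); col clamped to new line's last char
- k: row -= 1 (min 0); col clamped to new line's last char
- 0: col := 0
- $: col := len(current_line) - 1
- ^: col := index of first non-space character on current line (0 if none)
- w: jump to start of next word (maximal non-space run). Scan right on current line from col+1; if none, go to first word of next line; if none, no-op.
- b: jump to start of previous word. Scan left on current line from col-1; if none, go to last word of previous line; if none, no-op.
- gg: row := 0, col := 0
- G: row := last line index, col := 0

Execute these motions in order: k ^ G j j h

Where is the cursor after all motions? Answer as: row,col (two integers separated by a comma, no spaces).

Answer: 5,0

Derivation:
After 1 (k): row=0 col=0 char='g'
After 2 (^): row=0 col=0 char='g'
After 3 (G): row=5 col=0 char='f'
After 4 (j): row=5 col=0 char='f'
After 5 (j): row=5 col=0 char='f'
After 6 (h): row=5 col=0 char='f'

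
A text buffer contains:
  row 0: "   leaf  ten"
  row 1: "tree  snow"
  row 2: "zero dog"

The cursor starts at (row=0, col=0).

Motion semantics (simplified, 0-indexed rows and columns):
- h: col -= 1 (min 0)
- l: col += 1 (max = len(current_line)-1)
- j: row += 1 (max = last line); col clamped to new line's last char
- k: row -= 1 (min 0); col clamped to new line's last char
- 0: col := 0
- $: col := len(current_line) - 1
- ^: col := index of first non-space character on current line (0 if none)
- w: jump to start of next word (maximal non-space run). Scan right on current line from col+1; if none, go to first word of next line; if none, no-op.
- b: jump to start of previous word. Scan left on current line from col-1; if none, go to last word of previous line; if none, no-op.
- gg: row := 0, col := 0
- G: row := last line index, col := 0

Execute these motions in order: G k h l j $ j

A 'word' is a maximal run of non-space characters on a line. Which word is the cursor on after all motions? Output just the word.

Answer: dog

Derivation:
After 1 (G): row=2 col=0 char='z'
After 2 (k): row=1 col=0 char='t'
After 3 (h): row=1 col=0 char='t'
After 4 (l): row=1 col=1 char='r'
After 5 (j): row=2 col=1 char='e'
After 6 ($): row=2 col=7 char='g'
After 7 (j): row=2 col=7 char='g'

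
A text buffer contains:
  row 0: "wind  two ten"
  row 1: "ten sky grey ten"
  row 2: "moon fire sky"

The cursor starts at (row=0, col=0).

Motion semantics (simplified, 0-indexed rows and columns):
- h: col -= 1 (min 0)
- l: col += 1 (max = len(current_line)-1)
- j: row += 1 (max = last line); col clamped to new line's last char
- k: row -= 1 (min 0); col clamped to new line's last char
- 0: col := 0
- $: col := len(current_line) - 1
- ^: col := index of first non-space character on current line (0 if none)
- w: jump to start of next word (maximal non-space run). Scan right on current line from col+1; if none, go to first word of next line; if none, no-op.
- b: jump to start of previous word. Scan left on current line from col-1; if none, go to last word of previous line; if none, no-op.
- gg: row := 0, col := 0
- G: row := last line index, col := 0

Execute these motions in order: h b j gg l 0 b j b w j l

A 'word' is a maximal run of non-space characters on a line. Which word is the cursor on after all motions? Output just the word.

After 1 (h): row=0 col=0 char='w'
After 2 (b): row=0 col=0 char='w'
After 3 (j): row=1 col=0 char='t'
After 4 (gg): row=0 col=0 char='w'
After 5 (l): row=0 col=1 char='i'
After 6 (0): row=0 col=0 char='w'
After 7 (b): row=0 col=0 char='w'
After 8 (j): row=1 col=0 char='t'
After 9 (b): row=0 col=10 char='t'
After 10 (w): row=1 col=0 char='t'
After 11 (j): row=2 col=0 char='m'
After 12 (l): row=2 col=1 char='o'

Answer: moon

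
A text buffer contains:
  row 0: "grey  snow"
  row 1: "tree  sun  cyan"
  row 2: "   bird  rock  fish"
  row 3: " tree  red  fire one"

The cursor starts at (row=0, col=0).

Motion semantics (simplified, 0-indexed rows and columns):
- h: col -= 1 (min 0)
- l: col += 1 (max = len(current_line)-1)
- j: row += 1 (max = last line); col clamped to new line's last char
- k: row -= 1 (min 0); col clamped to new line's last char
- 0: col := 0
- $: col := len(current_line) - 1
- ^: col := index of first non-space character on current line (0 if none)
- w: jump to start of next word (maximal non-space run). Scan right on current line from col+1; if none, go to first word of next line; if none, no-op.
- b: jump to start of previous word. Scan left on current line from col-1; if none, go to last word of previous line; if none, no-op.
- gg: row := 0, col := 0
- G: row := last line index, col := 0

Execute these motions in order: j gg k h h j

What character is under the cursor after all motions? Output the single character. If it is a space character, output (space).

Answer: t

Derivation:
After 1 (j): row=1 col=0 char='t'
After 2 (gg): row=0 col=0 char='g'
After 3 (k): row=0 col=0 char='g'
After 4 (h): row=0 col=0 char='g'
After 5 (h): row=0 col=0 char='g'
After 6 (j): row=1 col=0 char='t'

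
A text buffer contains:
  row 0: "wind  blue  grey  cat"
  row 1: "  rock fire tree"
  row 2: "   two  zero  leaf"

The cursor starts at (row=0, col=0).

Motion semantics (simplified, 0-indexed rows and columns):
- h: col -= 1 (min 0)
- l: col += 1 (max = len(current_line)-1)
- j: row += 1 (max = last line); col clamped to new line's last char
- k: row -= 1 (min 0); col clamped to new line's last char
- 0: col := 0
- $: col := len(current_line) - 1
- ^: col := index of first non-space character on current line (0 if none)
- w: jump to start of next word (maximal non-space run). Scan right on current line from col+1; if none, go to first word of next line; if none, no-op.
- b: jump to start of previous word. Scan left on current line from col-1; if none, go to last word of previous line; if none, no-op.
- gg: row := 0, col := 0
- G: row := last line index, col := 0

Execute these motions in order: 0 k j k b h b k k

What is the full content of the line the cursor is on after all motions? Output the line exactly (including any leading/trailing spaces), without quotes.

Answer: wind  blue  grey  cat

Derivation:
After 1 (0): row=0 col=0 char='w'
After 2 (k): row=0 col=0 char='w'
After 3 (j): row=1 col=0 char='_'
After 4 (k): row=0 col=0 char='w'
After 5 (b): row=0 col=0 char='w'
After 6 (h): row=0 col=0 char='w'
After 7 (b): row=0 col=0 char='w'
After 8 (k): row=0 col=0 char='w'
After 9 (k): row=0 col=0 char='w'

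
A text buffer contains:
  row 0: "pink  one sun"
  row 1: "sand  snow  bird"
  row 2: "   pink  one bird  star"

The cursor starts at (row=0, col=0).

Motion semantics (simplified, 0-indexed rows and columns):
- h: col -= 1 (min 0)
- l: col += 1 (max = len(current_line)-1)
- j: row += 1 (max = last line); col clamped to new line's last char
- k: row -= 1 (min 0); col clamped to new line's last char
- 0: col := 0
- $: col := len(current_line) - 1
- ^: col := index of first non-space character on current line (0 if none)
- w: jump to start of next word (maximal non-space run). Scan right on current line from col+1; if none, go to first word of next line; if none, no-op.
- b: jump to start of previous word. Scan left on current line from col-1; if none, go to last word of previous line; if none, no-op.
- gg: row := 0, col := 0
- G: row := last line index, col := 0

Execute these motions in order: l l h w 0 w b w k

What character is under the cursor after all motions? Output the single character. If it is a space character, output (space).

Answer: o

Derivation:
After 1 (l): row=0 col=1 char='i'
After 2 (l): row=0 col=2 char='n'
After 3 (h): row=0 col=1 char='i'
After 4 (w): row=0 col=6 char='o'
After 5 (0): row=0 col=0 char='p'
After 6 (w): row=0 col=6 char='o'
After 7 (b): row=0 col=0 char='p'
After 8 (w): row=0 col=6 char='o'
After 9 (k): row=0 col=6 char='o'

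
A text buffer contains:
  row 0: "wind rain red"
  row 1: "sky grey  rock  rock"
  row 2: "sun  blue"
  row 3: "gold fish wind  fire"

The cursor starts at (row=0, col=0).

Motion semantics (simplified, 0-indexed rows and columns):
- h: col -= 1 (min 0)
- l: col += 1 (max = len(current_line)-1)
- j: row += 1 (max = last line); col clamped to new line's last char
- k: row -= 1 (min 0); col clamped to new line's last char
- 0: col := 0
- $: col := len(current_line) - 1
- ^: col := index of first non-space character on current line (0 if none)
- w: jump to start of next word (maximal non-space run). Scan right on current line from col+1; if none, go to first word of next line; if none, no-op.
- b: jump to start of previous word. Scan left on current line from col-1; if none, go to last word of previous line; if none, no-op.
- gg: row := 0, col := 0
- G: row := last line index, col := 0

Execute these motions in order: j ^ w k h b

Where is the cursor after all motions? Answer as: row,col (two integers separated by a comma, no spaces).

Answer: 0,0

Derivation:
After 1 (j): row=1 col=0 char='s'
After 2 (^): row=1 col=0 char='s'
After 3 (w): row=1 col=4 char='g'
After 4 (k): row=0 col=4 char='_'
After 5 (h): row=0 col=3 char='d'
After 6 (b): row=0 col=0 char='w'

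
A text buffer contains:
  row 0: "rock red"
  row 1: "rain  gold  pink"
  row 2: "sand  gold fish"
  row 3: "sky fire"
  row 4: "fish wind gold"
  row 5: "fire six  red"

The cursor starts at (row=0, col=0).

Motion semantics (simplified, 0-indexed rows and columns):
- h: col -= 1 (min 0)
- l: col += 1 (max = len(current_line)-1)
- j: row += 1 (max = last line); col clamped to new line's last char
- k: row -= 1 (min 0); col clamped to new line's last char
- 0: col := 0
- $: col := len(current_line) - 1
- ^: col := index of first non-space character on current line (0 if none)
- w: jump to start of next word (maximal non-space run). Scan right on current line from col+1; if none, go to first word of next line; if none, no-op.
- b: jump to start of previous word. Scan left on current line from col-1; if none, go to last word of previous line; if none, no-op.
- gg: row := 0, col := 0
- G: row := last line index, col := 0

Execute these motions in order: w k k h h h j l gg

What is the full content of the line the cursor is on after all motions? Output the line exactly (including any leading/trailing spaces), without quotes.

After 1 (w): row=0 col=5 char='r'
After 2 (k): row=0 col=5 char='r'
After 3 (k): row=0 col=5 char='r'
After 4 (h): row=0 col=4 char='_'
After 5 (h): row=0 col=3 char='k'
After 6 (h): row=0 col=2 char='c'
After 7 (j): row=1 col=2 char='i'
After 8 (l): row=1 col=3 char='n'
After 9 (gg): row=0 col=0 char='r'

Answer: rock red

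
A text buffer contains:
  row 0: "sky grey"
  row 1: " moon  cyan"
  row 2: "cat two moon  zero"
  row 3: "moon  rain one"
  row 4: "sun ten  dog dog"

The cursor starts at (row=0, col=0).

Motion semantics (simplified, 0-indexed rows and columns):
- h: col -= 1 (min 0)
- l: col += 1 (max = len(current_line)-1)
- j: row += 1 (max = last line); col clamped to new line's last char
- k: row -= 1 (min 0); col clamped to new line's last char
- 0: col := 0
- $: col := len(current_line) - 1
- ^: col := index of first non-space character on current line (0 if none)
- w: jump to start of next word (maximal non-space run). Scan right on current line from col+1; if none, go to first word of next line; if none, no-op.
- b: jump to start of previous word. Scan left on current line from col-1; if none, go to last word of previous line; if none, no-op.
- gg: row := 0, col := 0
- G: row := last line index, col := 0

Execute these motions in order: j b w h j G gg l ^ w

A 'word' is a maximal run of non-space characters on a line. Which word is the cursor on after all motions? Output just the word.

Answer: grey

Derivation:
After 1 (j): row=1 col=0 char='_'
After 2 (b): row=0 col=4 char='g'
After 3 (w): row=1 col=1 char='m'
After 4 (h): row=1 col=0 char='_'
After 5 (j): row=2 col=0 char='c'
After 6 (G): row=4 col=0 char='s'
After 7 (gg): row=0 col=0 char='s'
After 8 (l): row=0 col=1 char='k'
After 9 (^): row=0 col=0 char='s'
After 10 (w): row=0 col=4 char='g'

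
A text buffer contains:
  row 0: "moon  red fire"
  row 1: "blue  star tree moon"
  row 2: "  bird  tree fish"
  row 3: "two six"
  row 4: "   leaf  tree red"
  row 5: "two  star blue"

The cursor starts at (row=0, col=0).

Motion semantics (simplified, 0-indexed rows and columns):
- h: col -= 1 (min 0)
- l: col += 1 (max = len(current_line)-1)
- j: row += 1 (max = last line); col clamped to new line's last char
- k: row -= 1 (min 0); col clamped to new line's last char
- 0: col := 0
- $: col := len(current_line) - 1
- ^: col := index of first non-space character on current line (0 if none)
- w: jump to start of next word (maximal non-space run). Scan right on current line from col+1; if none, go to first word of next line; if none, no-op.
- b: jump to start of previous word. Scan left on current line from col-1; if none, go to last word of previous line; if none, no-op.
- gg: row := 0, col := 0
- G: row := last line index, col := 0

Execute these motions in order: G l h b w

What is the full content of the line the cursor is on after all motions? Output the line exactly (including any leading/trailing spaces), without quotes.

Answer: two  star blue

Derivation:
After 1 (G): row=5 col=0 char='t'
After 2 (l): row=5 col=1 char='w'
After 3 (h): row=5 col=0 char='t'
After 4 (b): row=4 col=14 char='r'
After 5 (w): row=5 col=0 char='t'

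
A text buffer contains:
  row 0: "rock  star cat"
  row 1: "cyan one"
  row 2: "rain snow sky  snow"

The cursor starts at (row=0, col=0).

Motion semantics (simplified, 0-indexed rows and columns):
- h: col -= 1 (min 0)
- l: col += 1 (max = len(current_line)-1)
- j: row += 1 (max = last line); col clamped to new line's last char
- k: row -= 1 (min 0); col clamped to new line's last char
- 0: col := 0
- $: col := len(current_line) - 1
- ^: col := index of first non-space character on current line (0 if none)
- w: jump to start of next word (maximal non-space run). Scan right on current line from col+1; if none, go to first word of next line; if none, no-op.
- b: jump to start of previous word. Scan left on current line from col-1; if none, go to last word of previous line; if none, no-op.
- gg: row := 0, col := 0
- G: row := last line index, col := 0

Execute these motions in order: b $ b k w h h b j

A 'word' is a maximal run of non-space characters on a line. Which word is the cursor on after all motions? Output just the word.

After 1 (b): row=0 col=0 char='r'
After 2 ($): row=0 col=13 char='t'
After 3 (b): row=0 col=11 char='c'
After 4 (k): row=0 col=11 char='c'
After 5 (w): row=1 col=0 char='c'
After 6 (h): row=1 col=0 char='c'
After 7 (h): row=1 col=0 char='c'
After 8 (b): row=0 col=11 char='c'
After 9 (j): row=1 col=7 char='e'

Answer: one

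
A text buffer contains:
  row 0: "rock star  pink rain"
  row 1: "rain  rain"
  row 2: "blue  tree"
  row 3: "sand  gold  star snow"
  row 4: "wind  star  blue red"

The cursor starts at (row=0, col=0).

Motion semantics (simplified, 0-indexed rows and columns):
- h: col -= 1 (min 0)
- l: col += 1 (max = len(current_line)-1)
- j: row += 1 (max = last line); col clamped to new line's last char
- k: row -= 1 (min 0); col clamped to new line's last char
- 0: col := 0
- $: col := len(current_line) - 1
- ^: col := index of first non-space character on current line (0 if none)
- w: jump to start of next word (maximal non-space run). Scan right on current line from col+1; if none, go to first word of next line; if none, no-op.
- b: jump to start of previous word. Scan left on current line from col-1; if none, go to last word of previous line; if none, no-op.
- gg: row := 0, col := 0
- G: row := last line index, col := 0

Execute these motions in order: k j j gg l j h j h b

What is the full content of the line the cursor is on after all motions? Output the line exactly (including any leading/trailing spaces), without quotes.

Answer: rain  rain

Derivation:
After 1 (k): row=0 col=0 char='r'
After 2 (j): row=1 col=0 char='r'
After 3 (j): row=2 col=0 char='b'
After 4 (gg): row=0 col=0 char='r'
After 5 (l): row=0 col=1 char='o'
After 6 (j): row=1 col=1 char='a'
After 7 (h): row=1 col=0 char='r'
After 8 (j): row=2 col=0 char='b'
After 9 (h): row=2 col=0 char='b'
After 10 (b): row=1 col=6 char='r'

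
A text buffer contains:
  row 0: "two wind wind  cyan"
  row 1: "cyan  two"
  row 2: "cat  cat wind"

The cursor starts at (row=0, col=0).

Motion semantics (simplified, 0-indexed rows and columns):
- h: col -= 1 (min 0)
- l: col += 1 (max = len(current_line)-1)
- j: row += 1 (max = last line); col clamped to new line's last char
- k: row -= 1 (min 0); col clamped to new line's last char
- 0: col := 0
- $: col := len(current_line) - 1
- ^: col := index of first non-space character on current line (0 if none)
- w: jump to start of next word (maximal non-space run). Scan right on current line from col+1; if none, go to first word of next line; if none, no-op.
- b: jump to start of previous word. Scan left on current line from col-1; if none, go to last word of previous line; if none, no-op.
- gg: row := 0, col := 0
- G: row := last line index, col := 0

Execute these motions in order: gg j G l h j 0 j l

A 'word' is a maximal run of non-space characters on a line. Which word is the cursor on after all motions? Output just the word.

After 1 (gg): row=0 col=0 char='t'
After 2 (j): row=1 col=0 char='c'
After 3 (G): row=2 col=0 char='c'
After 4 (l): row=2 col=1 char='a'
After 5 (h): row=2 col=0 char='c'
After 6 (j): row=2 col=0 char='c'
After 7 (0): row=2 col=0 char='c'
After 8 (j): row=2 col=0 char='c'
After 9 (l): row=2 col=1 char='a'

Answer: cat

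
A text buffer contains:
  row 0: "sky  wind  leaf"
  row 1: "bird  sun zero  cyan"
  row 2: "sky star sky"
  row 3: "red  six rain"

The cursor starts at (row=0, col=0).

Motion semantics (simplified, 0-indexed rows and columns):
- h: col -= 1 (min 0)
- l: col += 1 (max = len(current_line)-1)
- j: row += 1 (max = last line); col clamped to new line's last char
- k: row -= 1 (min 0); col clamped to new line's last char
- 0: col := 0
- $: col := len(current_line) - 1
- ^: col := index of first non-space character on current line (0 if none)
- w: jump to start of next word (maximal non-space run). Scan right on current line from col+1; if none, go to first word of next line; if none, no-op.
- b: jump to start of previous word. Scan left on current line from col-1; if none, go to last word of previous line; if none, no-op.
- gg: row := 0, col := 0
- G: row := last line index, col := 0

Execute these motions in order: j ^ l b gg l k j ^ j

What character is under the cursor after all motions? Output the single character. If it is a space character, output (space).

Answer: s

Derivation:
After 1 (j): row=1 col=0 char='b'
After 2 (^): row=1 col=0 char='b'
After 3 (l): row=1 col=1 char='i'
After 4 (b): row=1 col=0 char='b'
After 5 (gg): row=0 col=0 char='s'
After 6 (l): row=0 col=1 char='k'
After 7 (k): row=0 col=1 char='k'
After 8 (j): row=1 col=1 char='i'
After 9 (^): row=1 col=0 char='b'
After 10 (j): row=2 col=0 char='s'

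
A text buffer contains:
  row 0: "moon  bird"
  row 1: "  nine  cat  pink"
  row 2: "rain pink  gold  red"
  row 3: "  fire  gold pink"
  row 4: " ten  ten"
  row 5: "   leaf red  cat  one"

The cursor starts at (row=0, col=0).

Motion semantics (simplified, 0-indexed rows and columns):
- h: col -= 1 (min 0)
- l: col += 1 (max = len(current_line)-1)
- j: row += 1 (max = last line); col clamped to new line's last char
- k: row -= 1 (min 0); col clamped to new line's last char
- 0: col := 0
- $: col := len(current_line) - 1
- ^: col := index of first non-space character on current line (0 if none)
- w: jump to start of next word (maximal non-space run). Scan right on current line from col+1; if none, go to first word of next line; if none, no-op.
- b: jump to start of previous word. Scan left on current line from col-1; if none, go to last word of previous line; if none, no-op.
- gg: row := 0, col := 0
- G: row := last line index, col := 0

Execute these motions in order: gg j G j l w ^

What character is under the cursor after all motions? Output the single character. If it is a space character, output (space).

Answer: l

Derivation:
After 1 (gg): row=0 col=0 char='m'
After 2 (j): row=1 col=0 char='_'
After 3 (G): row=5 col=0 char='_'
After 4 (j): row=5 col=0 char='_'
After 5 (l): row=5 col=1 char='_'
After 6 (w): row=5 col=3 char='l'
After 7 (^): row=5 col=3 char='l'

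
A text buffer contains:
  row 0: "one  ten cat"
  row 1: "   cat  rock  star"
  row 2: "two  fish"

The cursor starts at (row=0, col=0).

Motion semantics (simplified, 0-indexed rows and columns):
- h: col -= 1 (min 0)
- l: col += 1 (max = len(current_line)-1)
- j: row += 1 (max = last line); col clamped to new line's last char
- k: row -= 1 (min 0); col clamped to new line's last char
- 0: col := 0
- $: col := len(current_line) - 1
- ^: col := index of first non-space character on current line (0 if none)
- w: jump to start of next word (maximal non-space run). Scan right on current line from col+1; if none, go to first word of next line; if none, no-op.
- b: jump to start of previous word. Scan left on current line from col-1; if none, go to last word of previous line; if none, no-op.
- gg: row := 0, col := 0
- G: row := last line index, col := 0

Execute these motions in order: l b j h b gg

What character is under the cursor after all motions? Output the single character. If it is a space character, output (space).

After 1 (l): row=0 col=1 char='n'
After 2 (b): row=0 col=0 char='o'
After 3 (j): row=1 col=0 char='_'
After 4 (h): row=1 col=0 char='_'
After 5 (b): row=0 col=9 char='c'
After 6 (gg): row=0 col=0 char='o'

Answer: o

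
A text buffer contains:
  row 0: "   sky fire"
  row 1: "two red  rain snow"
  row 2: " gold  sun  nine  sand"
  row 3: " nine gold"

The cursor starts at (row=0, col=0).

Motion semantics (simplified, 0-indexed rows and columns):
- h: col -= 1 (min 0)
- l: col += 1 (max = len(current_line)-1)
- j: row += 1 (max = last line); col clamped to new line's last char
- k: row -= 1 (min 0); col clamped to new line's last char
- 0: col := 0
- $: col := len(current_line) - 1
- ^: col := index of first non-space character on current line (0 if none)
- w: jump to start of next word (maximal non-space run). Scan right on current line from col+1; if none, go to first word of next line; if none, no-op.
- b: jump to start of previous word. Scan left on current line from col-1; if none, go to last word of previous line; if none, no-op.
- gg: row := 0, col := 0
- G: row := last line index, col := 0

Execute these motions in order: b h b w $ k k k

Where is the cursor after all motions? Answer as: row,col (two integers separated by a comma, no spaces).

Answer: 0,10

Derivation:
After 1 (b): row=0 col=0 char='_'
After 2 (h): row=0 col=0 char='_'
After 3 (b): row=0 col=0 char='_'
After 4 (w): row=0 col=3 char='s'
After 5 ($): row=0 col=10 char='e'
After 6 (k): row=0 col=10 char='e'
After 7 (k): row=0 col=10 char='e'
After 8 (k): row=0 col=10 char='e'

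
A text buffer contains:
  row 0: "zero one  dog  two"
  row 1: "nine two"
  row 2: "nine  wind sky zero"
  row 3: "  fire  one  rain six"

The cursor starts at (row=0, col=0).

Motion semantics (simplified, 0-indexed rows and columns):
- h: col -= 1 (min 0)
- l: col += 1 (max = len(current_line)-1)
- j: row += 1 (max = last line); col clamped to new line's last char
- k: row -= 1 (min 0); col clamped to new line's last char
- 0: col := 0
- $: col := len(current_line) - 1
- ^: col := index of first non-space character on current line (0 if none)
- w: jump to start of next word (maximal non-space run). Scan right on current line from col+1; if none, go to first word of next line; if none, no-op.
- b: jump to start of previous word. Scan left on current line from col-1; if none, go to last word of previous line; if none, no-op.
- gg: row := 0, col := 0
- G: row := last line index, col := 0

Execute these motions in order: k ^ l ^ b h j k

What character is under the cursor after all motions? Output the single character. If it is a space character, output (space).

Answer: z

Derivation:
After 1 (k): row=0 col=0 char='z'
After 2 (^): row=0 col=0 char='z'
After 3 (l): row=0 col=1 char='e'
After 4 (^): row=0 col=0 char='z'
After 5 (b): row=0 col=0 char='z'
After 6 (h): row=0 col=0 char='z'
After 7 (j): row=1 col=0 char='n'
After 8 (k): row=0 col=0 char='z'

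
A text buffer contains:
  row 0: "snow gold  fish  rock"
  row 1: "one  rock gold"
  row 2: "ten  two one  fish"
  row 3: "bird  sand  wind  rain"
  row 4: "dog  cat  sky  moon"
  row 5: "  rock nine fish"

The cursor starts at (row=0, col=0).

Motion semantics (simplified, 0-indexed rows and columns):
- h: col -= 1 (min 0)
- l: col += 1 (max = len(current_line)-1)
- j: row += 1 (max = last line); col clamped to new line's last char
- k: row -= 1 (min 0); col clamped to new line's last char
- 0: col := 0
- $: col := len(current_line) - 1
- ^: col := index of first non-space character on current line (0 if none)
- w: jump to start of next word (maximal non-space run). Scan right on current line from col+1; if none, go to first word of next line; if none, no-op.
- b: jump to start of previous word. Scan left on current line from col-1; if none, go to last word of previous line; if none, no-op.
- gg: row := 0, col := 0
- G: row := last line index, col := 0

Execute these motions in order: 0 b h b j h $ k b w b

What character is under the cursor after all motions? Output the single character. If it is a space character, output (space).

After 1 (0): row=0 col=0 char='s'
After 2 (b): row=0 col=0 char='s'
After 3 (h): row=0 col=0 char='s'
After 4 (b): row=0 col=0 char='s'
After 5 (j): row=1 col=0 char='o'
After 6 (h): row=1 col=0 char='o'
After 7 ($): row=1 col=13 char='d'
After 8 (k): row=0 col=13 char='s'
After 9 (b): row=0 col=11 char='f'
After 10 (w): row=0 col=17 char='r'
After 11 (b): row=0 col=11 char='f'

Answer: f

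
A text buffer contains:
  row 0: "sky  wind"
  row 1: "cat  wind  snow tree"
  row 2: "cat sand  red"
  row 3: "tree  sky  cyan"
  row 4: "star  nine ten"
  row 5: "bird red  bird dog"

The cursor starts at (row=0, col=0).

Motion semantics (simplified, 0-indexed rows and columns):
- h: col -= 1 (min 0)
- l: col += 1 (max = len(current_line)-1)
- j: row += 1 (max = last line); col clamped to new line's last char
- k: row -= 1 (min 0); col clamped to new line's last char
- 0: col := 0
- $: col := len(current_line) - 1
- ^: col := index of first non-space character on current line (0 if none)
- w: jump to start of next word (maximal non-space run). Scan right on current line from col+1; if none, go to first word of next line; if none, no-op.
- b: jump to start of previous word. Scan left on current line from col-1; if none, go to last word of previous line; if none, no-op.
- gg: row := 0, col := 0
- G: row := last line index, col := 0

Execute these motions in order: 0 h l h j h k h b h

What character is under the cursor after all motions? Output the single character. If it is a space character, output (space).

After 1 (0): row=0 col=0 char='s'
After 2 (h): row=0 col=0 char='s'
After 3 (l): row=0 col=1 char='k'
After 4 (h): row=0 col=0 char='s'
After 5 (j): row=1 col=0 char='c'
After 6 (h): row=1 col=0 char='c'
After 7 (k): row=0 col=0 char='s'
After 8 (h): row=0 col=0 char='s'
After 9 (b): row=0 col=0 char='s'
After 10 (h): row=0 col=0 char='s'

Answer: s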